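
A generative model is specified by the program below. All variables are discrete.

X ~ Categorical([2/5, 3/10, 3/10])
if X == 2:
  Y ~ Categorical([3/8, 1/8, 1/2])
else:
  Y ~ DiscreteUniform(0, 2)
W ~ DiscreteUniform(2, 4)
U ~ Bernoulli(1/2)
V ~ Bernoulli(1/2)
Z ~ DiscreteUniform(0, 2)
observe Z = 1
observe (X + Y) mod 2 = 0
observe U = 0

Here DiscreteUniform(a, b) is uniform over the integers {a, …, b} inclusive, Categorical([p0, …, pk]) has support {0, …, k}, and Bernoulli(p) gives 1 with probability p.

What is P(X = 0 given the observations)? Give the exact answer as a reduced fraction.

Enumerate traces; 30 have nonzero weight after conditioning:
  (X=0, Y=0, W=2, U=0, V=0, Z=1) weight 1/270
  (X=0, Y=0, W=2, U=0, V=1, Z=1) weight 1/270
  (X=0, Y=0, W=3, U=0, V=0, Z=1) weight 1/270
  (X=0, Y=0, W=3, U=0, V=1, Z=1) weight 1/270
  (X=0, Y=0, W=4, U=0, V=0, Z=1) weight 1/270
  (X=0, Y=0, W=4, U=0, V=1, Z=1) weight 1/270
  (X=0, Y=2, W=2, U=0, V=0, Z=1) weight 1/270
  (X=0, Y=2, W=2, U=0, V=1, Z=1) weight 1/270
  (X=1, Y=1, W=2, U=0, V=0, Z=1) weight 1/360
  (X=2, Y=0, W=2, U=0, V=0, Z=1) weight 1/320
  … 20 more
Group by X:
  weight(X=0) = 2/45
  weight(X=1) = 1/60
  weight(X=2) = 7/160
Total weight = 2/45 + 1/60 + 7/160 = 151/1440
P(X=0 | obs) = 2/45 / 151/1440 = 64/151
P(X=1 | obs) = 1/60 / 151/1440 = 24/151
P(X=2 | obs) = 7/160 / 151/1440 = 63/151

P(X = 0 | obs) = 64/151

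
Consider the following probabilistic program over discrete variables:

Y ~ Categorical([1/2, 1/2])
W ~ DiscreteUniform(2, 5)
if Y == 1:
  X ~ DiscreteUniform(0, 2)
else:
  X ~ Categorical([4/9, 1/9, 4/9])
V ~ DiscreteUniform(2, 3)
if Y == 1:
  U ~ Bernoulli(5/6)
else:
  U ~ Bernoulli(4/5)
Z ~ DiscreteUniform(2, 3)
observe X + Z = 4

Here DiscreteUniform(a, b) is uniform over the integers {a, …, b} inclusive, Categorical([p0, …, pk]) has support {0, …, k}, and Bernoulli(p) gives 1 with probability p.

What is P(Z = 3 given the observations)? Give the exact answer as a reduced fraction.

Enumerate traces; 64 have nonzero weight after conditioning:
  (Y=0, W=2, X=1, V=2, U=0, Z=3) weight 1/1440
  (Y=0, W=2, X=1, V=2, U=1, Z=3) weight 1/360
  (Y=0, W=2, X=1, V=3, U=0, Z=3) weight 1/1440
  (Y=0, W=2, X=1, V=3, U=1, Z=3) weight 1/360
  (Y=0, W=2, X=2, V=2, U=0, Z=2) weight 1/360
  (Y=0, W=2, X=2, V=2, U=1, Z=2) weight 1/90
  (Y=0, W=2, X=2, V=3, U=0, Z=2) weight 1/360
  (Y=0, W=2, X=2, V=3, U=1, Z=2) weight 1/90
  … 56 more
Group by Z:
  weight(Z=2) = 7/36
  weight(Z=3) = 1/9
Total weight = 7/36 + 1/9 = 11/36
P(Z=2 | obs) = 7/36 / 11/36 = 7/11
P(Z=3 | obs) = 1/9 / 11/36 = 4/11

P(Z = 3 | obs) = 4/11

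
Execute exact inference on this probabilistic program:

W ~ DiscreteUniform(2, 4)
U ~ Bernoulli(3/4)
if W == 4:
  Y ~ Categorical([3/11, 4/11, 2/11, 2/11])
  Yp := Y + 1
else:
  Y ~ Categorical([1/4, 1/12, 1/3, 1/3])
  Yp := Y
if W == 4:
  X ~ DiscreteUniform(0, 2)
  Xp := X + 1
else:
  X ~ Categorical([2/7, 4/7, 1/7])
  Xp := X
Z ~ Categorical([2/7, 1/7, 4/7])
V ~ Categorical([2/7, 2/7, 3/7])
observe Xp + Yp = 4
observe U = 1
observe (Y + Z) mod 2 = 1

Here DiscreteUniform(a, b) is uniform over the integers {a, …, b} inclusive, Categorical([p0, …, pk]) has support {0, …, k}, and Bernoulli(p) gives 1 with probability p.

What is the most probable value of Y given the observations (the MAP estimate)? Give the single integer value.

Enumerate traces; 30 have nonzero weight after conditioning:
  (W=2, U=1, Y=2, X=2, Z=1, V=0) weight 1/2058
  (W=2, U=1, Y=2, X=2, Z=1, V=1) weight 1/2058
  (W=2, U=1, Y=2, X=2, Z=1, V=2) weight 1/1372
  (W=2, U=1, Y=3, X=1, Z=0, V=0) weight 4/1029
  (W=2, U=1, Y=3, X=1, Z=0, V=1) weight 4/1029
  (W=2, U=1, Y=3, X=1, Z=0, V=2) weight 2/343
  (W=2, U=1, Y=3, X=1, Z=2, V=0) weight 8/1029
  (W=2, U=1, Y=3, X=1, Z=2, V=1) weight 8/1029
  (W=4, U=1, Y=0, X=2, Z=1, V=0) weight 1/1078
  (W=4, U=1, Y=1, X=1, Z=0, V=0) weight 4/1617
  … 20 more
Group by Y:
  weight(Y=0) = 1/308
  weight(Y=1) = 2/77
  weight(Y=2) = 3/539
  weight(Y=3) = 4/49
Total weight = 1/308 + 2/77 + 3/539 + 4/49 = 251/2156
P(Y=0 | obs) = 1/308 / 251/2156 = 7/251
P(Y=1 | obs) = 2/77 / 251/2156 = 56/251
P(Y=2 | obs) = 3/539 / 251/2156 = 12/251
P(Y=3 | obs) = 4/49 / 251/2156 = 176/251
argmax = 3

argmax_v P(Y = v | obs) = 3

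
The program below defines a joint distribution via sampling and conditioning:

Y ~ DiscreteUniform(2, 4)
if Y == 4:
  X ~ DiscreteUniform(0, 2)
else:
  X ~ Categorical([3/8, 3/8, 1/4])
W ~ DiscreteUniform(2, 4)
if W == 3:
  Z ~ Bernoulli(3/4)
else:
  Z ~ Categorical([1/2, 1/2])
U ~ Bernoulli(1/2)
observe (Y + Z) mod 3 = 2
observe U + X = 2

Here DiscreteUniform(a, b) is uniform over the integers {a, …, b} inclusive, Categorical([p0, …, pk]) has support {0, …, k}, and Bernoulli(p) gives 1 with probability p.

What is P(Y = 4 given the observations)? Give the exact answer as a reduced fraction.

P(Y = 4 | obs) = 112/187

Enumerate traces; 12 have nonzero weight after conditioning:
  (Y=2, X=1, W=2, Z=0, U=1) weight 1/96
  (Y=2, X=1, W=3, Z=0, U=1) weight 1/192
  (Y=2, X=1, W=4, Z=0, U=1) weight 1/96
  (Y=2, X=2, W=2, Z=0, U=0) weight 1/144
  (Y=2, X=2, W=3, Z=0, U=0) weight 1/288
  (Y=2, X=2, W=4, Z=0, U=0) weight 1/144
  (Y=4, X=1, W=2, Z=1, U=1) weight 1/108
  (Y=4, X=1, W=3, Z=1, U=1) weight 1/72
  … 4 more
Group by Y:
  weight(Y=2) = 25/576
  weight(Y=4) = 7/108
Total weight = 25/576 + 7/108 = 187/1728
P(Y=2 | obs) = 25/576 / 187/1728 = 75/187
P(Y=4 | obs) = 7/108 / 187/1728 = 112/187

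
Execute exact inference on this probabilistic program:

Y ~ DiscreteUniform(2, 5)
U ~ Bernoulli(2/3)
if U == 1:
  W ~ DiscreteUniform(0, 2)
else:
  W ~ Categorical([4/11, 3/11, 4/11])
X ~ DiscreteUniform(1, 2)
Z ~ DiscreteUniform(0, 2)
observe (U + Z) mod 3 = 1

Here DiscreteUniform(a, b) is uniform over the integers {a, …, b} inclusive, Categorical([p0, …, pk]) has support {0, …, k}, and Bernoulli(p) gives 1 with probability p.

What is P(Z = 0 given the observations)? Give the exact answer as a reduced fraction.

P(Z = 0 | obs) = 2/3

Enumerate traces; 48 have nonzero weight after conditioning:
  (Y=2, U=0, W=0, X=1, Z=1) weight 1/198
  (Y=2, U=0, W=0, X=2, Z=1) weight 1/198
  (Y=2, U=0, W=1, X=1, Z=1) weight 1/264
  (Y=2, U=0, W=1, X=2, Z=1) weight 1/264
  (Y=2, U=0, W=2, X=1, Z=1) weight 1/198
  (Y=2, U=0, W=2, X=2, Z=1) weight 1/198
  (Y=2, U=1, W=0, X=1, Z=0) weight 1/108
  (Y=2, U=1, W=0, X=2, Z=0) weight 1/108
  … 40 more
Group by Z:
  weight(Z=0) = 2/9
  weight(Z=1) = 1/9
Total weight = 2/9 + 1/9 = 1/3
P(Z=0 | obs) = 2/9 / 1/3 = 2/3
P(Z=1 | obs) = 1/9 / 1/3 = 1/3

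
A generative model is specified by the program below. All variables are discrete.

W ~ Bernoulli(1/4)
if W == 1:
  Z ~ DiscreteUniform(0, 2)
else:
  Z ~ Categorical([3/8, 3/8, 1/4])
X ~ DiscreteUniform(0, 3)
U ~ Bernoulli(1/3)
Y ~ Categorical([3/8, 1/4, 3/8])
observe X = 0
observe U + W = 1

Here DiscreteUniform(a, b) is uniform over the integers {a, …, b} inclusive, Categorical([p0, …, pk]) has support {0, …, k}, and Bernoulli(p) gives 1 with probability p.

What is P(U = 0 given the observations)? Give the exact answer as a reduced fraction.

P(U = 0 | obs) = 2/5

Enumerate traces; 18 have nonzero weight after conditioning:
  (W=0, Z=0, X=0, U=1, Y=0) weight 9/1024
  (W=0, Z=0, X=0, U=1, Y=1) weight 3/512
  (W=0, Z=0, X=0, U=1, Y=2) weight 9/1024
  (W=0, Z=1, X=0, U=1, Y=0) weight 9/1024
  (W=0, Z=1, X=0, U=1, Y=1) weight 3/512
  (W=0, Z=1, X=0, U=1, Y=2) weight 9/1024
  (W=0, Z=2, X=0, U=1, Y=0) weight 3/512
  (W=0, Z=2, X=0, U=1, Y=1) weight 1/256
  (W=1, Z=0, X=0, U=0, Y=0) weight 1/192
  … 9 more
Group by U:
  weight(U=0) = 1/24
  weight(U=1) = 1/16
Total weight = 1/24 + 1/16 = 5/48
P(U=0 | obs) = 1/24 / 5/48 = 2/5
P(U=1 | obs) = 1/16 / 5/48 = 3/5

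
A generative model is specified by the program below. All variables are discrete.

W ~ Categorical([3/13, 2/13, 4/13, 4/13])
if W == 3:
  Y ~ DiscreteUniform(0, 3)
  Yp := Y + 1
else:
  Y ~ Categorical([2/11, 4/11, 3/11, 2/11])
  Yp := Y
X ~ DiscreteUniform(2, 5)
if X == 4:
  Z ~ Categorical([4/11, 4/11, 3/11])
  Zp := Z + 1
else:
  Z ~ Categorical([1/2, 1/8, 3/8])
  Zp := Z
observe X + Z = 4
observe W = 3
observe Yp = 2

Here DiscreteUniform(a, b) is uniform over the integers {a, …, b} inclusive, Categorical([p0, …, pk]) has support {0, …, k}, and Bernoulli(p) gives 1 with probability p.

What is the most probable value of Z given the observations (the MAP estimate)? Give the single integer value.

Enumerate traces; 3 have nonzero weight after conditioning:
  (W=3, Y=1, X=2, Z=2) weight 3/416
  (W=3, Y=1, X=3, Z=1) weight 1/416
  (W=3, Y=1, X=4, Z=0) weight 1/143
Group by Z:
  weight(Z=0) = 1/143
  weight(Z=1) = 1/416
  weight(Z=2) = 3/416
Total weight = 1/143 + 1/416 + 3/416 = 19/1144
P(Z=0 | obs) = 1/143 / 19/1144 = 8/19
P(Z=1 | obs) = 1/416 / 19/1144 = 11/76
P(Z=2 | obs) = 3/416 / 19/1144 = 33/76
argmax = 2

argmax_v P(Z = v | obs) = 2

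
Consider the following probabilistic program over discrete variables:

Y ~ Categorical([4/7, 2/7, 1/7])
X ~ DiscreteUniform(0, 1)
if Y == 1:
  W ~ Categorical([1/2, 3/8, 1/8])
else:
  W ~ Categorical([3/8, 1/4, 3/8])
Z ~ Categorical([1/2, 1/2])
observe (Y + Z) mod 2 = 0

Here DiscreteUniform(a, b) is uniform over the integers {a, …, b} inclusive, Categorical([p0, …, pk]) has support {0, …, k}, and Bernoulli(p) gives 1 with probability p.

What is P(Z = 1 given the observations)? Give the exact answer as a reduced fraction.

Enumerate traces; 18 have nonzero weight after conditioning:
  (Y=0, X=0, W=0, Z=0) weight 3/56
  (Y=0, X=0, W=1, Z=0) weight 1/28
  (Y=0, X=0, W=2, Z=0) weight 3/56
  (Y=0, X=1, W=0, Z=0) weight 3/56
  (Y=0, X=1, W=1, Z=0) weight 1/28
  (Y=0, X=1, W=2, Z=0) weight 3/56
  (Y=1, X=0, W=0, Z=1) weight 1/28
  (Y=1, X=0, W=1, Z=1) weight 3/112
  … 10 more
Group by Z:
  weight(Z=0) = 5/14
  weight(Z=1) = 1/7
Total weight = 5/14 + 1/7 = 1/2
P(Z=0 | obs) = 5/14 / 1/2 = 5/7
P(Z=1 | obs) = 1/7 / 1/2 = 2/7

P(Z = 1 | obs) = 2/7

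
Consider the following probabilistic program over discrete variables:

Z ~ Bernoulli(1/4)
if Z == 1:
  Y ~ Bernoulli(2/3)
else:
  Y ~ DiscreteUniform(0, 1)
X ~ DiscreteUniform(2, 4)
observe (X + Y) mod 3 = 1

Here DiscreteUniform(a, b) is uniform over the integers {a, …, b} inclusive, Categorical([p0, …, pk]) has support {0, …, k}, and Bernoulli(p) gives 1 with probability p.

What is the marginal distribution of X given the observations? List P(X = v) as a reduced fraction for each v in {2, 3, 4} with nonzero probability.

P(X=3) = 13/24, P(X=4) = 11/24

Enumerate traces; 4 have nonzero weight after conditioning:
  (Z=0, Y=0, X=4) weight 1/8
  (Z=0, Y=1, X=3) weight 1/8
  (Z=1, Y=0, X=4) weight 1/36
  (Z=1, Y=1, X=3) weight 1/18
Group by X:
  weight(X=3) = 13/72
  weight(X=4) = 11/72
Total weight = 13/72 + 11/72 = 1/3
P(X=3 | obs) = 13/72 / 1/3 = 13/24
P(X=4 | obs) = 11/72 / 1/3 = 11/24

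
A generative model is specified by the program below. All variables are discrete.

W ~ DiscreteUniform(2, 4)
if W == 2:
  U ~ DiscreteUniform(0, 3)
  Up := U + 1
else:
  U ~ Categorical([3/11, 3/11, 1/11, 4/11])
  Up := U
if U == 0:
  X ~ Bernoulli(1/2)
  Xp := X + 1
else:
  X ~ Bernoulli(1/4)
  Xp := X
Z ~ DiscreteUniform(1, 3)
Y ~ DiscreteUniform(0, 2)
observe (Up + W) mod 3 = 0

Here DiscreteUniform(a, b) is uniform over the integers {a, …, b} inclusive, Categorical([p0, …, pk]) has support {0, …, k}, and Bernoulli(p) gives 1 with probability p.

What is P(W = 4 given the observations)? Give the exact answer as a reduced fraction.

P(W = 4 | obs) = 2/27

Enumerate traces; 90 have nonzero weight after conditioning:
  (W=2, U=0, X=0, Z=1, Y=0) weight 1/216
  (W=2, U=0, X=0, Z=1, Y=1) weight 1/216
  (W=2, U=0, X=0, Z=1, Y=2) weight 1/216
  (W=2, U=0, X=0, Z=2, Y=0) weight 1/216
  (W=2, U=0, X=0, Z=2, Y=1) weight 1/216
  (W=2, U=0, X=0, Z=2, Y=2) weight 1/216
  (W=2, U=0, X=0, Z=3, Y=0) weight 1/216
  (W=2, U=0, X=0, Z=3, Y=1) weight 1/216
  (W=3, U=0, X=0, Z=1, Y=0) weight 1/198
  (W=4, U=2, X=0, Z=1, Y=0) weight 1/396
  … 80 more
Group by W:
  weight(W=2) = 1/6
  weight(W=3) = 7/33
  weight(W=4) = 1/33
Total weight = 1/6 + 7/33 + 1/33 = 9/22
P(W=2 | obs) = 1/6 / 9/22 = 11/27
P(W=3 | obs) = 7/33 / 9/22 = 14/27
P(W=4 | obs) = 1/33 / 9/22 = 2/27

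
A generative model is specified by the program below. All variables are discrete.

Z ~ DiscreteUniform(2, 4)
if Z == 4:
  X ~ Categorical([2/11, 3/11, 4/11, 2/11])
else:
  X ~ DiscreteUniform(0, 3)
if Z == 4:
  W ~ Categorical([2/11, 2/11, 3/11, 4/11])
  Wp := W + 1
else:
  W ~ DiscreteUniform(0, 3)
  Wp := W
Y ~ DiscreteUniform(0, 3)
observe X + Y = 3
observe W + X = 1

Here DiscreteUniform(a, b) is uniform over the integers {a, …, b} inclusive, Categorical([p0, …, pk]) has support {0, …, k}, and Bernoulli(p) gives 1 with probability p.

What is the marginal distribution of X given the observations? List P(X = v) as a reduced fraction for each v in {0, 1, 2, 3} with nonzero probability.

P(X=0) = 153/322, P(X=1) = 169/322

Enumerate traces; 6 have nonzero weight after conditioning:
  (Z=2, X=0, W=1, Y=3) weight 1/192
  (Z=2, X=1, W=0, Y=2) weight 1/192
  (Z=3, X=0, W=1, Y=3) weight 1/192
  (Z=3, X=1, W=0, Y=2) weight 1/192
  (Z=4, X=0, W=1, Y=3) weight 1/363
  (Z=4, X=1, W=0, Y=2) weight 1/242
Group by X:
  weight(X=0) = 51/3872
  weight(X=1) = 169/11616
Total weight = 51/3872 + 169/11616 = 161/5808
P(X=0 | obs) = 51/3872 / 161/5808 = 153/322
P(X=1 | obs) = 169/11616 / 161/5808 = 169/322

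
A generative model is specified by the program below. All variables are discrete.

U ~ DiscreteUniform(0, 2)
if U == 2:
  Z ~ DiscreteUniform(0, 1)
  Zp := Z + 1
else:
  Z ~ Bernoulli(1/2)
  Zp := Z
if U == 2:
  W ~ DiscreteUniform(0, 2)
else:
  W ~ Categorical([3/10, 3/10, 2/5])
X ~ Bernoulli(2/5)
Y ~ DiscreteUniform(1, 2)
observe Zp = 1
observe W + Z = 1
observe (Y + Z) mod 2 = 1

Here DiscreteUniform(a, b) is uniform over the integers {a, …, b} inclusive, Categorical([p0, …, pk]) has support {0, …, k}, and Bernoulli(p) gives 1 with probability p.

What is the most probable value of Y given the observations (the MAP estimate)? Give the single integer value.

Enumerate traces; 6 have nonzero weight after conditioning:
  (U=0, Z=1, W=0, X=0, Y=2) weight 3/200
  (U=0, Z=1, W=0, X=1, Y=2) weight 1/100
  (U=1, Z=1, W=0, X=0, Y=2) weight 3/200
  (U=1, Z=1, W=0, X=1, Y=2) weight 1/100
  (U=2, Z=0, W=1, X=0, Y=1) weight 1/60
  (U=2, Z=0, W=1, X=1, Y=1) weight 1/90
Group by Y:
  weight(Y=1) = 1/36
  weight(Y=2) = 1/20
Total weight = 1/36 + 1/20 = 7/90
P(Y=1 | obs) = 1/36 / 7/90 = 5/14
P(Y=2 | obs) = 1/20 / 7/90 = 9/14
argmax = 2

argmax_v P(Y = v | obs) = 2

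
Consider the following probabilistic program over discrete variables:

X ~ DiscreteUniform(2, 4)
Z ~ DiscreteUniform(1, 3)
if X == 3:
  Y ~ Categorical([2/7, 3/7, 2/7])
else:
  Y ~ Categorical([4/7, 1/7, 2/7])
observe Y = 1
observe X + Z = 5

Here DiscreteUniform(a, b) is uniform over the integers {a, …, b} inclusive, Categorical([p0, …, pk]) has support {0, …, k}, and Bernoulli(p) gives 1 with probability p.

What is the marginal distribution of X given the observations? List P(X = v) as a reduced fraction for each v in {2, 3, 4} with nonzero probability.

P(X=2) = 1/5, P(X=3) = 3/5, P(X=4) = 1/5

Enumerate traces; 3 have nonzero weight after conditioning:
  (X=2, Z=3, Y=1) weight 1/63
  (X=3, Z=2, Y=1) weight 1/21
  (X=4, Z=1, Y=1) weight 1/63
Group by X:
  weight(X=2) = 1/63
  weight(X=3) = 1/21
  weight(X=4) = 1/63
Total weight = 1/63 + 1/21 + 1/63 = 5/63
P(X=2 | obs) = 1/63 / 5/63 = 1/5
P(X=3 | obs) = 1/21 / 5/63 = 3/5
P(X=4 | obs) = 1/63 / 5/63 = 1/5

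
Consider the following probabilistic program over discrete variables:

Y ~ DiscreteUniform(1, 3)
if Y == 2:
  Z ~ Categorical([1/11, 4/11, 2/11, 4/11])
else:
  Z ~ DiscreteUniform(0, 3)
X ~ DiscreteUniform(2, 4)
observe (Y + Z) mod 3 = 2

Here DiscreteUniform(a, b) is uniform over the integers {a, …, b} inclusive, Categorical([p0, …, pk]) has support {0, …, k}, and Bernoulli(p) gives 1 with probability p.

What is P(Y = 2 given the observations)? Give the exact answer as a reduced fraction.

P(Y = 2 | obs) = 10/21

Enumerate traces; 12 have nonzero weight after conditioning:
  (Y=1, Z=1, X=2) weight 1/36
  (Y=1, Z=1, X=3) weight 1/36
  (Y=1, Z=1, X=4) weight 1/36
  (Y=2, Z=0, X=2) weight 1/99
  (Y=2, Z=0, X=3) weight 1/99
  (Y=2, Z=0, X=4) weight 1/99
  (Y=2, Z=3, X=2) weight 4/99
  (Y=2, Z=3, X=3) weight 4/99
  (Y=3, Z=2, X=2) weight 1/36
  … 3 more
Group by Y:
  weight(Y=1) = 1/12
  weight(Y=2) = 5/33
  weight(Y=3) = 1/12
Total weight = 1/12 + 5/33 + 1/12 = 7/22
P(Y=1 | obs) = 1/12 / 7/22 = 11/42
P(Y=2 | obs) = 5/33 / 7/22 = 10/21
P(Y=3 | obs) = 1/12 / 7/22 = 11/42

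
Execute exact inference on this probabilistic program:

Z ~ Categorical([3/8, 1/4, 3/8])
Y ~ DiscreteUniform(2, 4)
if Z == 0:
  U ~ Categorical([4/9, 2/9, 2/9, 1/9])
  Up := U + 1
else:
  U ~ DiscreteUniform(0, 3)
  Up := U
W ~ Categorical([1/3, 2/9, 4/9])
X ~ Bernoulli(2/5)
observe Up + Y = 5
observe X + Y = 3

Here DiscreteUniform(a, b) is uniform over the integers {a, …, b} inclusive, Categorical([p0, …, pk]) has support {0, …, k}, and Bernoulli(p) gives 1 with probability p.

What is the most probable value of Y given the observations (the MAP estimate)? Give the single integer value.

Enumerate traces; 18 have nonzero weight after conditioning:
  (Z=0, Y=2, U=2, W=0, X=1) weight 1/270
  (Z=0, Y=2, U=2, W=1, X=1) weight 1/405
  (Z=0, Y=2, U=2, W=2, X=1) weight 2/405
  (Z=0, Y=3, U=1, W=0, X=0) weight 1/180
  (Z=0, Y=3, U=1, W=1, X=0) weight 1/270
  (Z=0, Y=3, U=1, W=2, X=0) weight 1/135
  (Z=1, Y=2, U=3, W=0, X=1) weight 1/360
  (Z=1, Y=2, U=3, W=1, X=1) weight 1/540
  … 10 more
Group by Y:
  weight(Y=2) = 23/720
  weight(Y=3) = 23/480
Total weight = 23/720 + 23/480 = 23/288
P(Y=2 | obs) = 23/720 / 23/288 = 2/5
P(Y=3 | obs) = 23/480 / 23/288 = 3/5
argmax = 3

argmax_v P(Y = v | obs) = 3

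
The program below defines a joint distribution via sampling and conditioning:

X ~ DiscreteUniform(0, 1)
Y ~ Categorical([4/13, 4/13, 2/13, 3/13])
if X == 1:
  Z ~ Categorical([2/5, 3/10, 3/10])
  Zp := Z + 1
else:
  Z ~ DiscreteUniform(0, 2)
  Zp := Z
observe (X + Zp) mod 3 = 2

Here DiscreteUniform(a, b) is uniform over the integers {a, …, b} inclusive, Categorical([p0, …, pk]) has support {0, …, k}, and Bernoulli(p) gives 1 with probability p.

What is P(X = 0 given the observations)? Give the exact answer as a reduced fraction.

Enumerate traces; 8 have nonzero weight after conditioning:
  (X=0, Y=0, Z=2) weight 2/39
  (X=0, Y=1, Z=2) weight 2/39
  (X=0, Y=2, Z=2) weight 1/39
  (X=0, Y=3, Z=2) weight 1/26
  (X=1, Y=0, Z=0) weight 4/65
  (X=1, Y=1, Z=0) weight 4/65
  (X=1, Y=2, Z=0) weight 2/65
  (X=1, Y=3, Z=0) weight 3/65
Group by X:
  weight(X=0) = 1/6
  weight(X=1) = 1/5
Total weight = 1/6 + 1/5 = 11/30
P(X=0 | obs) = 1/6 / 11/30 = 5/11
P(X=1 | obs) = 1/5 / 11/30 = 6/11

P(X = 0 | obs) = 5/11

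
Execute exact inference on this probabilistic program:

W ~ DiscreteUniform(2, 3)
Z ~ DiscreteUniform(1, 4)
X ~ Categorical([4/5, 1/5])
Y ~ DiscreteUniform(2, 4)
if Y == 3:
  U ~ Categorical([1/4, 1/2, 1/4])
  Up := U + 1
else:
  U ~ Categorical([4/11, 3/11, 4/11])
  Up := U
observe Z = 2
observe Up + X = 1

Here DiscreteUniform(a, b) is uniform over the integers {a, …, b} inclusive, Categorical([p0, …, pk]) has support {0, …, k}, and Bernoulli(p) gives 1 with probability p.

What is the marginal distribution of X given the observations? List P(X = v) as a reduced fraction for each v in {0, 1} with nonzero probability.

Enumerate traces; 10 have nonzero weight after conditioning:
  (W=2, Z=2, X=0, Y=2, U=1) weight 1/110
  (W=2, Z=2, X=0, Y=3, U=0) weight 1/120
  (W=2, Z=2, X=0, Y=4, U=1) weight 1/110
  (W=2, Z=2, X=1, Y=2, U=0) weight 1/330
  (W=2, Z=2, X=1, Y=4, U=0) weight 1/330
  (W=3, Z=2, X=0, Y=2, U=1) weight 1/110
  (W=3, Z=2, X=0, Y=3, U=0) weight 1/120
  (W=3, Z=2, X=0, Y=4, U=1) weight 1/110
  … 2 more
Group by X:
  weight(X=0) = 7/132
  weight(X=1) = 2/165
Total weight = 7/132 + 2/165 = 43/660
P(X=0 | obs) = 7/132 / 43/660 = 35/43
P(X=1 | obs) = 2/165 / 43/660 = 8/43

P(X=0) = 35/43, P(X=1) = 8/43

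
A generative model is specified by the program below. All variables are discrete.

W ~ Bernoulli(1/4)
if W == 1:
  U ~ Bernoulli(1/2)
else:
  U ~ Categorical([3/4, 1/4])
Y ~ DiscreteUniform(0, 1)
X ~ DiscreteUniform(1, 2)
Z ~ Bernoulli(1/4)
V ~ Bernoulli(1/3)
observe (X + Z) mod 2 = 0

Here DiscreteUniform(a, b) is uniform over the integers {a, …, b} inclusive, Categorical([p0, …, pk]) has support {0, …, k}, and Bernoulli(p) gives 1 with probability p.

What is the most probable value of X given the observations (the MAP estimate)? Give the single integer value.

Enumerate traces; 32 have nonzero weight after conditioning:
  (W=0, U=0, Y=0, X=1, Z=1, V=0) weight 3/128
  (W=0, U=0, Y=0, X=1, Z=1, V=1) weight 3/256
  (W=0, U=0, Y=0, X=2, Z=0, V=0) weight 9/128
  (W=0, U=0, Y=0, X=2, Z=0, V=1) weight 9/256
  (W=0, U=0, Y=1, X=1, Z=1, V=0) weight 3/128
  (W=0, U=0, Y=1, X=1, Z=1, V=1) weight 3/256
  (W=0, U=0, Y=1, X=2, Z=0, V=0) weight 9/128
  (W=0, U=0, Y=1, X=2, Z=0, V=1) weight 9/256
  … 24 more
Group by X:
  weight(X=1) = 1/8
  weight(X=2) = 3/8
Total weight = 1/8 + 3/8 = 1/2
P(X=1 | obs) = 1/8 / 1/2 = 1/4
P(X=2 | obs) = 3/8 / 1/2 = 3/4
argmax = 2

argmax_v P(X = v | obs) = 2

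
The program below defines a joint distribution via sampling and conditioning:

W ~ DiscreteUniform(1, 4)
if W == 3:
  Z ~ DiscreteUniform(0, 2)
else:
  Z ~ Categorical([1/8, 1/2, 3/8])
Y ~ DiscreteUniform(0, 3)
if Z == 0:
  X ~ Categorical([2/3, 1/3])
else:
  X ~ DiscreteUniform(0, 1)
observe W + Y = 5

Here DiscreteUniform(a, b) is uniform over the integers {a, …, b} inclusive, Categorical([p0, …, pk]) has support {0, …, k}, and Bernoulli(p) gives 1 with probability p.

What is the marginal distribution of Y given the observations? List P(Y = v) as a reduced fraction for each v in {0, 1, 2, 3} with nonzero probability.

Enumerate traces; 18 have nonzero weight after conditioning:
  (W=2, Z=0, Y=3, X=0) weight 1/192
  (W=2, Z=0, Y=3, X=1) weight 1/384
  (W=2, Z=1, Y=3, X=0) weight 1/64
  (W=2, Z=1, Y=3, X=1) weight 1/64
  (W=2, Z=2, Y=3, X=0) weight 3/256
  (W=2, Z=2, Y=3, X=1) weight 3/256
  (W=3, Z=0, Y=2, X=0) weight 1/72
  (W=3, Z=0, Y=2, X=1) weight 1/144
  (W=4, Z=0, Y=1, X=0) weight 1/192
  … 9 more
Group by Y:
  weight(Y=1) = 1/16
  weight(Y=2) = 1/16
  weight(Y=3) = 1/16
Total weight = 1/16 + 1/16 + 1/16 = 3/16
P(Y=1 | obs) = 1/16 / 3/16 = 1/3
P(Y=2 | obs) = 1/16 / 3/16 = 1/3
P(Y=3 | obs) = 1/16 / 3/16 = 1/3

P(Y=1) = 1/3, P(Y=2) = 1/3, P(Y=3) = 1/3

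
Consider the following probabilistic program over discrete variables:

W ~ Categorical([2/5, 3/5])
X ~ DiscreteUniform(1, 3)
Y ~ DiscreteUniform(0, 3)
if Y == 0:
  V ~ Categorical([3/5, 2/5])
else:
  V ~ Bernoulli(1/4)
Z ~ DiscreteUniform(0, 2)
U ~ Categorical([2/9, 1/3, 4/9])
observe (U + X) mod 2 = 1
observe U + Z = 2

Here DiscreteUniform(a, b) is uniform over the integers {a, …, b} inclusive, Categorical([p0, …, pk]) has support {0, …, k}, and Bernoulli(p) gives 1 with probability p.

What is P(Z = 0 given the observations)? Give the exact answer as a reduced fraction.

P(Z = 0 | obs) = 8/15

Enumerate traces; 80 have nonzero weight after conditioning:
  (W=0, X=1, Y=0, V=0, Z=0, U=2) weight 2/675
  (W=0, X=1, Y=0, V=0, Z=2, U=0) weight 1/675
  (W=0, X=1, Y=0, V=1, Z=0, U=2) weight 4/2025
  (W=0, X=1, Y=0, V=1, Z=2, U=0) weight 2/2025
  (W=0, X=1, Y=1, V=0, Z=0, U=2) weight 1/270
  (W=0, X=1, Y=1, V=0, Z=2, U=0) weight 1/540
  (W=0, X=1, Y=1, V=1, Z=0, U=2) weight 1/810
  (W=0, X=1, Y=1, V=1, Z=2, U=0) weight 1/1620
  (W=0, X=2, Y=0, V=0, Z=1, U=1) weight 1/450
  … 71 more
Group by Z:
  weight(Z=0) = 8/81
  weight(Z=1) = 1/27
  weight(Z=2) = 4/81
Total weight = 8/81 + 1/27 + 4/81 = 5/27
P(Z=0 | obs) = 8/81 / 5/27 = 8/15
P(Z=1 | obs) = 1/27 / 5/27 = 1/5
P(Z=2 | obs) = 4/81 / 5/27 = 4/15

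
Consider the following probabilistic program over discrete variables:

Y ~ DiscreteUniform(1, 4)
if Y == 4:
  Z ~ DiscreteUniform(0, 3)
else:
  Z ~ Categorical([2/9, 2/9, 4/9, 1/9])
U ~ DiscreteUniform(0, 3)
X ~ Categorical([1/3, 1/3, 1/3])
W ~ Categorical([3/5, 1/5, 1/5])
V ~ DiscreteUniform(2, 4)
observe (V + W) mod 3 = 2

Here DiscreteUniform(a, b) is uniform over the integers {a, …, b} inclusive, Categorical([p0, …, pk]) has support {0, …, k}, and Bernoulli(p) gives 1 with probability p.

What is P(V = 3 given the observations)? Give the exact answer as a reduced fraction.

Enumerate traces; 576 have nonzero weight after conditioning:
  (Y=1, Z=0, U=0, X=0, W=0, V=2) weight 1/1080
  (Y=1, Z=0, U=0, X=0, W=1, V=4) weight 1/3240
  (Y=1, Z=0, U=0, X=0, W=2, V=3) weight 1/3240
  (Y=1, Z=0, U=0, X=1, W=0, V=2) weight 1/1080
  (Y=1, Z=0, U=0, X=1, W=1, V=4) weight 1/3240
  (Y=1, Z=0, U=0, X=1, W=2, V=3) weight 1/3240
  (Y=1, Z=0, U=0, X=2, W=0, V=2) weight 1/1080
  (Y=1, Z=0, U=0, X=2, W=1, V=4) weight 1/3240
  … 568 more
Group by V:
  weight(V=2) = 1/5
  weight(V=3) = 1/15
  weight(V=4) = 1/15
Total weight = 1/5 + 1/15 + 1/15 = 1/3
P(V=2 | obs) = 1/5 / 1/3 = 3/5
P(V=3 | obs) = 1/15 / 1/3 = 1/5
P(V=4 | obs) = 1/15 / 1/3 = 1/5

P(V = 3 | obs) = 1/5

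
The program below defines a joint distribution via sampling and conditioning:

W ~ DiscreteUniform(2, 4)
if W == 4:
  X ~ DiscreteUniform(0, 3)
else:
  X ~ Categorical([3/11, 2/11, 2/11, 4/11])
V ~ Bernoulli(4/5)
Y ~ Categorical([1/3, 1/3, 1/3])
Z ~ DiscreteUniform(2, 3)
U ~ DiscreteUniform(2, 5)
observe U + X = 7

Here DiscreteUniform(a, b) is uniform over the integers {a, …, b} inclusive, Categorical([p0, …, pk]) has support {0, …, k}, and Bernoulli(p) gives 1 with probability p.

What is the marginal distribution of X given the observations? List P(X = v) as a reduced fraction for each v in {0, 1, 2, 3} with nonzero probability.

P(X=2) = 27/70, P(X=3) = 43/70

Enumerate traces; 72 have nonzero weight after conditioning:
  (W=2, X=2, V=0, Y=0, Z=2, U=5) weight 1/1980
  (W=2, X=2, V=0, Y=0, Z=3, U=5) weight 1/1980
  (W=2, X=2, V=0, Y=1, Z=2, U=5) weight 1/1980
  (W=2, X=2, V=0, Y=1, Z=3, U=5) weight 1/1980
  (W=2, X=2, V=0, Y=2, Z=2, U=5) weight 1/1980
  (W=2, X=2, V=0, Y=2, Z=3, U=5) weight 1/1980
  (W=2, X=2, V=1, Y=0, Z=2, U=5) weight 1/495
  (W=2, X=2, V=1, Y=0, Z=3, U=5) weight 1/495
  (W=2, X=3, V=0, Y=0, Z=2, U=4) weight 1/990
  … 63 more
Group by X:
  weight(X=2) = 9/176
  weight(X=3) = 43/528
Total weight = 9/176 + 43/528 = 35/264
P(X=2 | obs) = 9/176 / 35/264 = 27/70
P(X=3 | obs) = 43/528 / 35/264 = 43/70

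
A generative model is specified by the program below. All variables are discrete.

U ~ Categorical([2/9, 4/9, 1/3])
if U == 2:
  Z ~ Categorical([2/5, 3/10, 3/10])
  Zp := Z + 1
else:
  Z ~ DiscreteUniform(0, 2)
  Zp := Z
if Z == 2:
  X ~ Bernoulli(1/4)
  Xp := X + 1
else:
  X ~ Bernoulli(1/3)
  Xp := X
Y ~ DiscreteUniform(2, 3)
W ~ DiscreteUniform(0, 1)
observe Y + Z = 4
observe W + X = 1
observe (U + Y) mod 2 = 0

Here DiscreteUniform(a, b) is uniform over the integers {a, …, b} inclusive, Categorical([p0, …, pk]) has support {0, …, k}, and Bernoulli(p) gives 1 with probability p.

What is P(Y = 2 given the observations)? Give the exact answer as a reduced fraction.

P(Y = 2 | obs) = 47/87

Enumerate traces; 6 have nonzero weight after conditioning:
  (U=0, Z=2, X=0, Y=2, W=1) weight 1/72
  (U=0, Z=2, X=1, Y=2, W=0) weight 1/216
  (U=1, Z=1, X=0, Y=3, W=1) weight 2/81
  (U=1, Z=1, X=1, Y=3, W=0) weight 1/81
  (U=2, Z=2, X=0, Y=2, W=1) weight 3/160
  (U=2, Z=2, X=1, Y=2, W=0) weight 1/160
Group by Y:
  weight(Y=2) = 47/1080
  weight(Y=3) = 1/27
Total weight = 47/1080 + 1/27 = 29/360
P(Y=2 | obs) = 47/1080 / 29/360 = 47/87
P(Y=3 | obs) = 1/27 / 29/360 = 40/87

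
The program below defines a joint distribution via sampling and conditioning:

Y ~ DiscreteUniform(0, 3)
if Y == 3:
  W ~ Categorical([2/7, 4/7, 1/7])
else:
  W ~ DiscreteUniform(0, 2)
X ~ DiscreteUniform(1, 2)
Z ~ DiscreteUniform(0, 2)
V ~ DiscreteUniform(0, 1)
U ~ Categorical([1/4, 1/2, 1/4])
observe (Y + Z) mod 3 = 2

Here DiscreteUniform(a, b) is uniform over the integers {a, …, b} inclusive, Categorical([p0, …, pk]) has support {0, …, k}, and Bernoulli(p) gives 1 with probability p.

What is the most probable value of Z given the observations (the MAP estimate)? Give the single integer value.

argmax_v P(Z = v | obs) = 2

Enumerate traces; 144 have nonzero weight after conditioning:
  (Y=0, W=0, X=1, Z=2, V=0, U=0) weight 1/576
  (Y=0, W=0, X=1, Z=2, V=0, U=1) weight 1/288
  (Y=0, W=0, X=1, Z=2, V=0, U=2) weight 1/576
  (Y=0, W=0, X=1, Z=2, V=1, U=0) weight 1/576
  (Y=0, W=0, X=1, Z=2, V=1, U=1) weight 1/288
  (Y=0, W=0, X=1, Z=2, V=1, U=2) weight 1/576
  (Y=0, W=0, X=2, Z=2, V=0, U=0) weight 1/576
  (Y=0, W=0, X=2, Z=2, V=0, U=1) weight 1/288
  (Y=1, W=0, X=1, Z=1, V=0, U=0) weight 1/576
  (Y=2, W=0, X=1, Z=0, V=0, U=0) weight 1/576
  … 134 more
Group by Z:
  weight(Z=0) = 1/12
  weight(Z=1) = 1/12
  weight(Z=2) = 1/6
Total weight = 1/12 + 1/12 + 1/6 = 1/3
P(Z=0 | obs) = 1/12 / 1/3 = 1/4
P(Z=1 | obs) = 1/12 / 1/3 = 1/4
P(Z=2 | obs) = 1/6 / 1/3 = 1/2
argmax = 2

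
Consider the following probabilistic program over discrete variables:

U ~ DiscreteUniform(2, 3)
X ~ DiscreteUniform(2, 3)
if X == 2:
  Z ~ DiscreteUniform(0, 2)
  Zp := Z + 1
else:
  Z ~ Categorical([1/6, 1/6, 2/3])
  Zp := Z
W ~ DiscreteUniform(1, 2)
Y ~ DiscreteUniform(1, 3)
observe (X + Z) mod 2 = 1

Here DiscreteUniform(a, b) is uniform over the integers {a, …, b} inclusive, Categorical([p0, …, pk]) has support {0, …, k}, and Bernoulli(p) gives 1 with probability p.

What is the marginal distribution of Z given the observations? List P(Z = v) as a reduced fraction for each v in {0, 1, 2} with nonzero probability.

Enumerate traces; 36 have nonzero weight after conditioning:
  (U=2, X=2, Z=1, W=1, Y=1) weight 1/72
  (U=2, X=2, Z=1, W=1, Y=2) weight 1/72
  (U=2, X=2, Z=1, W=1, Y=3) weight 1/72
  (U=2, X=2, Z=1, W=2, Y=1) weight 1/72
  (U=2, X=2, Z=1, W=2, Y=2) weight 1/72
  (U=2, X=2, Z=1, W=2, Y=3) weight 1/72
  (U=2, X=3, Z=0, W=1, Y=1) weight 1/144
  (U=2, X=3, Z=0, W=1, Y=2) weight 1/144
  (U=2, X=3, Z=2, W=1, Y=1) weight 1/36
  … 27 more
Group by Z:
  weight(Z=0) = 1/12
  weight(Z=1) = 1/6
  weight(Z=2) = 1/3
Total weight = 1/12 + 1/6 + 1/3 = 7/12
P(Z=0 | obs) = 1/12 / 7/12 = 1/7
P(Z=1 | obs) = 1/6 / 7/12 = 2/7
P(Z=2 | obs) = 1/3 / 7/12 = 4/7

P(Z=0) = 1/7, P(Z=1) = 2/7, P(Z=2) = 4/7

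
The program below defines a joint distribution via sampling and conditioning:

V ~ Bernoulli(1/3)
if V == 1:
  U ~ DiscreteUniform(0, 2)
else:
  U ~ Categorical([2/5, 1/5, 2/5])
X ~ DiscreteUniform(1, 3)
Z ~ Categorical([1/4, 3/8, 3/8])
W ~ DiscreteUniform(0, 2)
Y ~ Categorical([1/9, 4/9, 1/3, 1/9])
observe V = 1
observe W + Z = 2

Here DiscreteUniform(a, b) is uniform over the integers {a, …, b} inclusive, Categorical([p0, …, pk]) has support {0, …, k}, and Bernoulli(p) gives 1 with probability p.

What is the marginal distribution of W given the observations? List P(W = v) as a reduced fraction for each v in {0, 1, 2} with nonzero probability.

Enumerate traces; 108 have nonzero weight after conditioning:
  (V=1, U=0, X=1, Z=0, W=2, Y=0) weight 1/2916
  (V=1, U=0, X=1, Z=0, W=2, Y=1) weight 1/729
  (V=1, U=0, X=1, Z=0, W=2, Y=2) weight 1/972
  (V=1, U=0, X=1, Z=0, W=2, Y=3) weight 1/2916
  (V=1, U=0, X=1, Z=1, W=1, Y=0) weight 1/1944
  (V=1, U=0, X=1, Z=1, W=1, Y=1) weight 1/486
  (V=1, U=0, X=1, Z=1, W=1, Y=2) weight 1/648
  (V=1, U=0, X=1, Z=1, W=1, Y=3) weight 1/1944
  (V=1, U=0, X=1, Z=2, W=0, Y=0) weight 1/1944
  … 99 more
Group by W:
  weight(W=0) = 1/24
  weight(W=1) = 1/24
  weight(W=2) = 1/36
Total weight = 1/24 + 1/24 + 1/36 = 1/9
P(W=0 | obs) = 1/24 / 1/9 = 3/8
P(W=1 | obs) = 1/24 / 1/9 = 3/8
P(W=2 | obs) = 1/36 / 1/9 = 1/4

P(W=0) = 3/8, P(W=1) = 3/8, P(W=2) = 1/4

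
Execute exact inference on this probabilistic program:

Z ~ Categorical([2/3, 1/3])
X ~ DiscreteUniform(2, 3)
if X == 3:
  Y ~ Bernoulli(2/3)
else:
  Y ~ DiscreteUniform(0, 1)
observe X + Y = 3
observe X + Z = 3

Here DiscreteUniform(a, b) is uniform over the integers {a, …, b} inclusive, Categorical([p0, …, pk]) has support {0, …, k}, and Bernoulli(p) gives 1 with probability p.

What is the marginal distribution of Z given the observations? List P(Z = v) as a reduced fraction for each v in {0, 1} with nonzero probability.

Enumerate traces; 2 have nonzero weight after conditioning:
  (Z=0, X=3, Y=0) weight 1/9
  (Z=1, X=2, Y=1) weight 1/12
Group by Z:
  weight(Z=0) = 1/9
  weight(Z=1) = 1/12
Total weight = 1/9 + 1/12 = 7/36
P(Z=0 | obs) = 1/9 / 7/36 = 4/7
P(Z=1 | obs) = 1/12 / 7/36 = 3/7

P(Z=0) = 4/7, P(Z=1) = 3/7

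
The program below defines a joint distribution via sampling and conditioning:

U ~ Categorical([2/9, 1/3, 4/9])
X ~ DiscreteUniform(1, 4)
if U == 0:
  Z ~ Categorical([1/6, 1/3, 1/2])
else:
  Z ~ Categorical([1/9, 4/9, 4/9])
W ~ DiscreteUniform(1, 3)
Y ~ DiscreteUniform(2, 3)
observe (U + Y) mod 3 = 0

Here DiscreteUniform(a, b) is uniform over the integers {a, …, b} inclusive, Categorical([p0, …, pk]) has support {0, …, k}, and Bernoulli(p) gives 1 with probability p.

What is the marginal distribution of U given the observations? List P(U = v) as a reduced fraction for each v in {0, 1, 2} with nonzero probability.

Enumerate traces; 72 have nonzero weight after conditioning:
  (U=0, X=1, Z=0, W=1, Y=3) weight 1/648
  (U=0, X=1, Z=0, W=2, Y=3) weight 1/648
  (U=0, X=1, Z=0, W=3, Y=3) weight 1/648
  (U=0, X=1, Z=1, W=1, Y=3) weight 1/324
  (U=0, X=1, Z=1, W=2, Y=3) weight 1/324
  (U=0, X=1, Z=1, W=3, Y=3) weight 1/324
  (U=0, X=1, Z=2, W=1, Y=3) weight 1/216
  (U=0, X=1, Z=2, W=2, Y=3) weight 1/216
  (U=1, X=1, Z=0, W=1, Y=2) weight 1/648
  … 63 more
Group by U:
  weight(U=0) = 1/9
  weight(U=1) = 1/6
Total weight = 1/9 + 1/6 = 5/18
P(U=0 | obs) = 1/9 / 5/18 = 2/5
P(U=1 | obs) = 1/6 / 5/18 = 3/5

P(U=0) = 2/5, P(U=1) = 3/5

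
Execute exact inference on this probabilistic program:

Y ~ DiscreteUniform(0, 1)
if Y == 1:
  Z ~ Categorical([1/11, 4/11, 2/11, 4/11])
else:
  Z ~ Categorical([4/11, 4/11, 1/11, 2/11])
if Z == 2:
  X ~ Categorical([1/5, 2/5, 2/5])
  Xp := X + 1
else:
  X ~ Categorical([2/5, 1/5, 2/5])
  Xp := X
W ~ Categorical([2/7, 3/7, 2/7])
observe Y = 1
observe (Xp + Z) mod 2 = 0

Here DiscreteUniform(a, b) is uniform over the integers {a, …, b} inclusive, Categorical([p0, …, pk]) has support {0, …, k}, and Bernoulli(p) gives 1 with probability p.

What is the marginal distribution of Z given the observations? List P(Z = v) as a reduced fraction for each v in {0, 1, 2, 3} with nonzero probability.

Enumerate traces; 15 have nonzero weight after conditioning:
  (Y=1, Z=0, X=0, W=0) weight 2/385
  (Y=1, Z=0, X=0, W=1) weight 3/385
  (Y=1, Z=0, X=0, W=2) weight 2/385
  (Y=1, Z=0, X=2, W=0) weight 2/385
  (Y=1, Z=0, X=2, W=1) weight 3/385
  (Y=1, Z=0, X=2, W=2) weight 2/385
  (Y=1, Z=1, X=1, W=0) weight 4/385
  (Y=1, Z=1, X=1, W=1) weight 6/385
  (Y=1, Z=2, X=1, W=0) weight 4/385
  (Y=1, Z=3, X=1, W=0) weight 4/385
  … 5 more
Group by Z:
  weight(Z=0) = 2/55
  weight(Z=1) = 2/55
  weight(Z=2) = 2/55
  weight(Z=3) = 2/55
Total weight = 2/55 + 2/55 + 2/55 + 2/55 = 8/55
P(Z=0 | obs) = 2/55 / 8/55 = 1/4
P(Z=1 | obs) = 2/55 / 8/55 = 1/4
P(Z=2 | obs) = 2/55 / 8/55 = 1/4
P(Z=3 | obs) = 2/55 / 8/55 = 1/4

P(Z=0) = 1/4, P(Z=1) = 1/4, P(Z=2) = 1/4, P(Z=3) = 1/4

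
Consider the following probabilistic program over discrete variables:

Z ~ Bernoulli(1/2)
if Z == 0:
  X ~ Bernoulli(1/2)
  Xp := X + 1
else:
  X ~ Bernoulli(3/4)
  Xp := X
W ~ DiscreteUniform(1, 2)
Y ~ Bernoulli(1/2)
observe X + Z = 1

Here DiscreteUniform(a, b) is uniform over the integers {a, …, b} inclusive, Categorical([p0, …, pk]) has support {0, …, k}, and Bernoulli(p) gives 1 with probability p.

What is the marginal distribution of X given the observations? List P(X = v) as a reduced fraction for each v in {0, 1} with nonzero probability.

P(X=0) = 1/3, P(X=1) = 2/3

Enumerate traces; 8 have nonzero weight after conditioning:
  (Z=0, X=1, W=1, Y=0) weight 1/16
  (Z=0, X=1, W=1, Y=1) weight 1/16
  (Z=0, X=1, W=2, Y=0) weight 1/16
  (Z=0, X=1, W=2, Y=1) weight 1/16
  (Z=1, X=0, W=1, Y=0) weight 1/32
  (Z=1, X=0, W=1, Y=1) weight 1/32
  (Z=1, X=0, W=2, Y=0) weight 1/32
  (Z=1, X=0, W=2, Y=1) weight 1/32
Group by X:
  weight(X=0) = 1/8
  weight(X=1) = 1/4
Total weight = 1/8 + 1/4 = 3/8
P(X=0 | obs) = 1/8 / 3/8 = 1/3
P(X=1 | obs) = 1/4 / 3/8 = 2/3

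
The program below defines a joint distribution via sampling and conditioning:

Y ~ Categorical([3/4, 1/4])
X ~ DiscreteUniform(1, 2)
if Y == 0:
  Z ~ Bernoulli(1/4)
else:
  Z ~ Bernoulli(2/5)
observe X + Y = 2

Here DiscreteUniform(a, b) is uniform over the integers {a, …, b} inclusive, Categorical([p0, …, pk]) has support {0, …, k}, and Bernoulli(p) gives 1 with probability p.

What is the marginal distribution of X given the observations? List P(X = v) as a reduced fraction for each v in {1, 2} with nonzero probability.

Enumerate traces; 4 have nonzero weight after conditioning:
  (Y=0, X=2, Z=0) weight 9/32
  (Y=0, X=2, Z=1) weight 3/32
  (Y=1, X=1, Z=0) weight 3/40
  (Y=1, X=1, Z=1) weight 1/20
Group by X:
  weight(X=1) = 1/8
  weight(X=2) = 3/8
Total weight = 1/8 + 3/8 = 1/2
P(X=1 | obs) = 1/8 / 1/2 = 1/4
P(X=2 | obs) = 3/8 / 1/2 = 3/4

P(X=1) = 1/4, P(X=2) = 3/4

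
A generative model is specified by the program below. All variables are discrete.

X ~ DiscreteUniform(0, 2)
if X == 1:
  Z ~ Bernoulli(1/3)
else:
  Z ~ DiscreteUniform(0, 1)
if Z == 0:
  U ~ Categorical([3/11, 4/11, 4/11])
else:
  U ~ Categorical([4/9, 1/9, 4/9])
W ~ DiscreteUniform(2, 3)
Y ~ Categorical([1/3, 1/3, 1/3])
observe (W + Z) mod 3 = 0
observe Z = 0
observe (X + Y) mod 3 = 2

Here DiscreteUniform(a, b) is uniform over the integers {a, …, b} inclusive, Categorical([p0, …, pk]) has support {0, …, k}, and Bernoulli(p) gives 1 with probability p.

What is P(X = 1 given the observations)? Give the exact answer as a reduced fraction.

P(X = 1 | obs) = 2/5

Enumerate traces; 9 have nonzero weight after conditioning:
  (X=0, Z=0, U=0, W=3, Y=2) weight 1/132
  (X=0, Z=0, U=1, W=3, Y=2) weight 1/99
  (X=0, Z=0, U=2, W=3, Y=2) weight 1/99
  (X=1, Z=0, U=0, W=3, Y=1) weight 1/99
  (X=1, Z=0, U=1, W=3, Y=1) weight 4/297
  (X=1, Z=0, U=2, W=3, Y=1) weight 4/297
  (X=2, Z=0, U=0, W=3, Y=0) weight 1/132
  (X=2, Z=0, U=1, W=3, Y=0) weight 1/99
  … 1 more
Group by X:
  weight(X=0) = 1/36
  weight(X=1) = 1/27
  weight(X=2) = 1/36
Total weight = 1/36 + 1/27 + 1/36 = 5/54
P(X=0 | obs) = 1/36 / 5/54 = 3/10
P(X=1 | obs) = 1/27 / 5/54 = 2/5
P(X=2 | obs) = 1/36 / 5/54 = 3/10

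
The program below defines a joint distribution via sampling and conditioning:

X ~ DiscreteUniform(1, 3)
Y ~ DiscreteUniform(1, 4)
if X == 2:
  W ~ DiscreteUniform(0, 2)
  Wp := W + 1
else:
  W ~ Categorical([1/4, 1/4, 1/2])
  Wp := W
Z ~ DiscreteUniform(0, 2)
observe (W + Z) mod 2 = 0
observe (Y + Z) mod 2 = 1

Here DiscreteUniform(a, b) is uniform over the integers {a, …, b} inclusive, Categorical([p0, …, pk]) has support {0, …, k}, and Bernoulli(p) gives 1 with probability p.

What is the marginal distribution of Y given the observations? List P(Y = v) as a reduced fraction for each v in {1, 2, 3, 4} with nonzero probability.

Enumerate traces; 30 have nonzero weight after conditioning:
  (X=1, Y=1, W=0, Z=0) weight 1/144
  (X=1, Y=1, W=0, Z=2) weight 1/144
  (X=1, Y=1, W=2, Z=0) weight 1/72
  (X=1, Y=1, W=2, Z=2) weight 1/72
  (X=1, Y=2, W=1, Z=1) weight 1/144
  (X=1, Y=3, W=0, Z=0) weight 1/144
  (X=1, Y=3, W=0, Z=2) weight 1/144
  (X=1, Y=3, W=2, Z=0) weight 1/72
  (X=1, Y=4, W=1, Z=1) weight 1/144
  … 21 more
Group by Y:
  weight(Y=1) = 13/108
  weight(Y=2) = 5/216
  weight(Y=3) = 13/108
  weight(Y=4) = 5/216
Total weight = 13/108 + 5/216 + 13/108 + 5/216 = 31/108
P(Y=1 | obs) = 13/108 / 31/108 = 13/31
P(Y=2 | obs) = 5/216 / 31/108 = 5/62
P(Y=3 | obs) = 13/108 / 31/108 = 13/31
P(Y=4 | obs) = 5/216 / 31/108 = 5/62

P(Y=1) = 13/31, P(Y=2) = 5/62, P(Y=3) = 13/31, P(Y=4) = 5/62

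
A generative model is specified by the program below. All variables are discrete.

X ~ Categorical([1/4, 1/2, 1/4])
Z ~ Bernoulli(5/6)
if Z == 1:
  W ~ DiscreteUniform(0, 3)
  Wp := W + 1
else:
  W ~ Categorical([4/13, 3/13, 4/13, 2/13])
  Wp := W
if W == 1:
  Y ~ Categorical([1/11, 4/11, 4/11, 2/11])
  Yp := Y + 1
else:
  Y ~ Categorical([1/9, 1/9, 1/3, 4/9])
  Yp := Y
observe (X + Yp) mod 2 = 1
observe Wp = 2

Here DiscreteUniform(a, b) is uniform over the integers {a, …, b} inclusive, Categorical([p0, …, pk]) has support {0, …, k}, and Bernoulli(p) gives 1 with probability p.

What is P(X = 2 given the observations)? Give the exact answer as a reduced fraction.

Enumerate traces; 12 have nonzero weight after conditioning:
  (X=0, Z=0, W=2, Y=1) weight 1/702
  (X=0, Z=0, W=2, Y=3) weight 2/351
  (X=0, Z=1, W=1, Y=0) weight 5/1056
  (X=0, Z=1, W=1, Y=2) weight 5/264
  (X=1, Z=0, W=2, Y=0) weight 1/351
  (X=1, Z=0, W=2, Y=2) weight 1/117
  (X=1, Z=1, W=1, Y=1) weight 5/132
  (X=1, Z=1, W=1, Y=3) weight 5/264
  (X=2, Z=0, W=2, Y=1) weight 1/702
  … 3 more
Group by X:
  weight(X=0) = 3805/123552
  weight(X=1) = 2107/30888
  weight(X=2) = 3805/123552
Total weight = 3805/123552 + 2107/30888 + 3805/123552 = 27/208
P(X=0 | obs) = 3805/123552 / 27/208 = 3805/16038
P(X=1 | obs) = 2107/30888 / 27/208 = 4214/8019
P(X=2 | obs) = 3805/123552 / 27/208 = 3805/16038

P(X = 2 | obs) = 3805/16038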